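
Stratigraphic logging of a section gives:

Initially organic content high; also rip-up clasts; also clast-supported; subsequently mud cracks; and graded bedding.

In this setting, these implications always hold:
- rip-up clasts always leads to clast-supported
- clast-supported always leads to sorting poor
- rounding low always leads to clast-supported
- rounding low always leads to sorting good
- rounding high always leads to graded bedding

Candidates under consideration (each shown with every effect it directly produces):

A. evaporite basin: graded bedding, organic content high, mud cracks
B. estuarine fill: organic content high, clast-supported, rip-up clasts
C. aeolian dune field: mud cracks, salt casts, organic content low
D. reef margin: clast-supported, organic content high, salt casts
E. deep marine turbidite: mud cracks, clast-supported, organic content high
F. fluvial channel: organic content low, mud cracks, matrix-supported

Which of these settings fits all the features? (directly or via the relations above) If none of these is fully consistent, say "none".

Testing each hypothesis:
(A) evaporite basin — does not account for rip-up clasts, clast-supported
(B) estuarine fill — organic content high match; rip-up clasts match; clast-supported match; mud cracks miss; graded bedding miss
(C) aeolian dune field — organic content high miss; rip-up clasts miss; clast-supported miss; mud cracks match; graded bedding miss
(D) reef margin — organic content high match; rip-up clasts miss; clast-supported match; mud cracks miss; graded bedding miss
(E) deep marine turbidite — organic content high match; rip-up clasts miss; clast-supported match; mud cracks match; graded bedding miss
(F) fluvial channel — organic content high miss; rip-up clasts miss; clast-supported miss; mud cracks match; graded bedding miss
None of the listed candidates fits everything.

none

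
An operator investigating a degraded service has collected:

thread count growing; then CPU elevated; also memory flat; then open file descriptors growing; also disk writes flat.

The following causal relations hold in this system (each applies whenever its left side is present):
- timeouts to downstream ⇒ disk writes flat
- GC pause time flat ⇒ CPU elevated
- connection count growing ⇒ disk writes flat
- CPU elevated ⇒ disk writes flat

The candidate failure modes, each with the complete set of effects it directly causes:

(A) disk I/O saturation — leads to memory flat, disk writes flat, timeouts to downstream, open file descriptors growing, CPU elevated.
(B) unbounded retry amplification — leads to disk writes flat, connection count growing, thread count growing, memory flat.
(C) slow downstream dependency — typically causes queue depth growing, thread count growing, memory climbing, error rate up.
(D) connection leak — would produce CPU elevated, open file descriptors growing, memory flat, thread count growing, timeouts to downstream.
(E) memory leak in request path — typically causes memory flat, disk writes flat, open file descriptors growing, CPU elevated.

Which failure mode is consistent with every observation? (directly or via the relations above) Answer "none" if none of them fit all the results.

Per-candidate check:
(A) disk I/O saturation — does not account for thread count growing
(B) unbounded retry amplification — does not account for CPU elevated, open file descriptors growing
(C) slow downstream dependency — thread count growing ✓; CPU elevated ✗; memory flat ✗; open file descriptors growing ✗; disk writes flat ✗
(D) connection leak — accounts for every observation (disk writes flat by timeouts to downstream → disk writes flat)
(E) memory leak in request path — does not account for thread count growing
Only (D) is consistent with every observation.

D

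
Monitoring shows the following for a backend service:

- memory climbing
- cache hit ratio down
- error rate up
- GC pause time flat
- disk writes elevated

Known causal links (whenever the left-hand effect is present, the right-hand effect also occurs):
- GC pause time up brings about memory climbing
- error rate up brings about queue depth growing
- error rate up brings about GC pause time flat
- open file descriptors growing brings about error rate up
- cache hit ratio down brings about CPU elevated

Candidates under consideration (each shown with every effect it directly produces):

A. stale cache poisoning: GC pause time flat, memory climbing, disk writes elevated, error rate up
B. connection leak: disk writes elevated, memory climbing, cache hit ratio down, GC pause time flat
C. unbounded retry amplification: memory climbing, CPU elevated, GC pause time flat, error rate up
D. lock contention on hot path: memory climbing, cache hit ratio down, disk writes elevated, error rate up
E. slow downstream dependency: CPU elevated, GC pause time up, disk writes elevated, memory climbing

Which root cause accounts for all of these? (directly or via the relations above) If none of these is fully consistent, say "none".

D

For each candidate, compare predicted effects to what was observed:
(A) stale cache poisoning — memory climbing +; cache hit ratio down -; error rate up +; GC pause time flat +; disk writes elevated +
(B) connection leak — memory climbing +; cache hit ratio down +; error rate up -; GC pause time flat +; disk writes elevated +
(C) unbounded retry amplification — does not account for cache hit ratio down, disk writes elevated
(D) lock contention on hot path — accounts for every observation (GC pause time flat via error rate up → GC pause time flat)
(E) slow downstream dependency — fails on cache hit ratio down, error rate up, GC pause time flat (predicts GC pause time up, not GC pause time flat)
Only (D) is consistent with every observation.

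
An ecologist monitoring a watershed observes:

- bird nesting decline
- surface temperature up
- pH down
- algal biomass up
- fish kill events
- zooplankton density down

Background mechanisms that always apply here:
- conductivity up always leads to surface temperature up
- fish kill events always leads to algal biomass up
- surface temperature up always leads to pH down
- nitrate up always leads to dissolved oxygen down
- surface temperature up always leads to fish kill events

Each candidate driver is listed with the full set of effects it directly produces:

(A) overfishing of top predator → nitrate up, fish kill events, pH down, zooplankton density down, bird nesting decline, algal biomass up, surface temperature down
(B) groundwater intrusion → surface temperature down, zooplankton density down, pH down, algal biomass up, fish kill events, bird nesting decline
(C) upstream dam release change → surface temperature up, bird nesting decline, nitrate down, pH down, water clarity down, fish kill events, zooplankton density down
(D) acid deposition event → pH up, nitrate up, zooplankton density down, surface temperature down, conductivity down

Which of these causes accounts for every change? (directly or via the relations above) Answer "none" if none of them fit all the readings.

Per-candidate check:
(A) overfishing of top predator — bird nesting decline ✓; surface temperature up ✗; pH down ✓; algal biomass up ✓; fish kill events ✓; zooplankton density down ✓
(B) groundwater intrusion — fails on surface temperature up (predicts surface temperature down, not surface temperature up)
(C) upstream dam release change — bird nesting decline ✓; surface temperature up ✓; pH down ✓; algal biomass up ✓ (by fish kill events → algal biomass up); fish kill events ✓; zooplankton density down ✓
(D) acid deposition event — bird nesting decline ✗; surface temperature up ✗; pH down ✗; algal biomass up ✗; fish kill events ✗; zooplankton density down ✓
(C) alone accounts for all the evidence.

C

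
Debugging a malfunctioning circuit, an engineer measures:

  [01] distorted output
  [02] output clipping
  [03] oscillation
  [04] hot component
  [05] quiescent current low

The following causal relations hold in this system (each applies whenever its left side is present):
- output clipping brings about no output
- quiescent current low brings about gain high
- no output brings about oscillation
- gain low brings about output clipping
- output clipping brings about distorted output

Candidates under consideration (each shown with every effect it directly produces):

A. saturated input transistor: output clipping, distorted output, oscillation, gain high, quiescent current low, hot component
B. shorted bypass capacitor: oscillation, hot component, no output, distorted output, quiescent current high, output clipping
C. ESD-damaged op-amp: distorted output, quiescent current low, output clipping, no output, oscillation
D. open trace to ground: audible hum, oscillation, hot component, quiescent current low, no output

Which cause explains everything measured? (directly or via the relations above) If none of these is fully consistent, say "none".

Per-candidate check:
(A) saturated input transistor — distorted output +; output clipping +; oscillation +; hot component +; quiescent current low +
(B) shorted bypass capacitor — fails on quiescent current low (predicts quiescent current high, not quiescent current low)
(C) ESD-damaged op-amp — does not account for hot component
(D) open trace to ground — distorted output -; output clipping -; oscillation +; hot component +; quiescent current low +
Only (A) is consistent with every observation.

A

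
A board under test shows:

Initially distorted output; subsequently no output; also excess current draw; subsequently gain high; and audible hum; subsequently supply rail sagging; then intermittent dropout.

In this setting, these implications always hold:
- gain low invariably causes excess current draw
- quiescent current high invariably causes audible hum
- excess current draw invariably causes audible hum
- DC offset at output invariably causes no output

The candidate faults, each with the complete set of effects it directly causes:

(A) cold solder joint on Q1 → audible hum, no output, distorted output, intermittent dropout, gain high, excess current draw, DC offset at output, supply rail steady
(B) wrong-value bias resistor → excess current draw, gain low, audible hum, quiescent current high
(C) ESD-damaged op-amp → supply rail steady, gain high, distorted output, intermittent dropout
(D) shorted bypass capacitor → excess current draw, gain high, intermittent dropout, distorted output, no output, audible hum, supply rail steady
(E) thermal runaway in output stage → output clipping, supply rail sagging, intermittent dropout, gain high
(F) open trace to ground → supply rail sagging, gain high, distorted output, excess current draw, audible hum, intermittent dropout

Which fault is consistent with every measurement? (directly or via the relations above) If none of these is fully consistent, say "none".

none

For each candidate, compare predicted effects to what was observed:
(A) cold solder joint on Q1 — fails on supply rail sagging (predicts supply rail steady, not supply rail sagging)
(B) wrong-value bias resistor — distorted output ✗; no output ✗; excess current draw ✓; gain high ✗; audible hum ✓; supply rail sagging ✗; intermittent dropout ✗
(C) ESD-damaged op-amp — distorted output ✓; no output ✗; excess current draw ✗; gain high ✓; audible hum ✗; supply rail sagging ✗; intermittent dropout ✓
(D) shorted bypass capacitor — distorted output ✓; no output ✓; excess current draw ✓; gain high ✓; audible hum ✓; supply rail sagging ✗; intermittent dropout ✓
(E) thermal runaway in output stage — does not account for distorted output, no output, excess current draw, audible hum
(F) open trace to ground — distorted output ✓; no output ✗; excess current draw ✓; gain high ✓; audible hum ✓; supply rail sagging ✓; intermittent dropout ✓
No candidate is consistent with all observations.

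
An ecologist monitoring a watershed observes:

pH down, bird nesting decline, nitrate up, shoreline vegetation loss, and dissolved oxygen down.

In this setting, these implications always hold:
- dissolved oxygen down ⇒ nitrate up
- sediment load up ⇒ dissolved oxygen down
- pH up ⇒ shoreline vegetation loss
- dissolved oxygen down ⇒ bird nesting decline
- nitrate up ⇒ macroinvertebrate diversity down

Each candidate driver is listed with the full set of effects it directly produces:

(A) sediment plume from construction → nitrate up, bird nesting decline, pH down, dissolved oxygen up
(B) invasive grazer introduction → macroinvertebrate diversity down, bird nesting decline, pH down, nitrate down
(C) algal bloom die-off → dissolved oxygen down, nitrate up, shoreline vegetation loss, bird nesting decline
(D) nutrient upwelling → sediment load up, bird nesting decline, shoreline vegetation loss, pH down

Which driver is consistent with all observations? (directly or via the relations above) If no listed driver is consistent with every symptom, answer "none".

Checking each candidate against the observations:
(A) sediment plume from construction — fails on shoreline vegetation loss, dissolved oxygen down (predicts dissolved oxygen up, not dissolved oxygen down)
(B) invasive grazer introduction — pH down yes; bird nesting decline yes; nitrate up NO; shoreline vegetation loss NO; dissolved oxygen down NO
(C) algal bloom die-off — does not account for pH down
(D) nutrient upwelling — accounts for every observation (nitrate up by sediment load up → dissolved oxygen down → nitrate up)
(D) is the only candidate with no mismatches.

D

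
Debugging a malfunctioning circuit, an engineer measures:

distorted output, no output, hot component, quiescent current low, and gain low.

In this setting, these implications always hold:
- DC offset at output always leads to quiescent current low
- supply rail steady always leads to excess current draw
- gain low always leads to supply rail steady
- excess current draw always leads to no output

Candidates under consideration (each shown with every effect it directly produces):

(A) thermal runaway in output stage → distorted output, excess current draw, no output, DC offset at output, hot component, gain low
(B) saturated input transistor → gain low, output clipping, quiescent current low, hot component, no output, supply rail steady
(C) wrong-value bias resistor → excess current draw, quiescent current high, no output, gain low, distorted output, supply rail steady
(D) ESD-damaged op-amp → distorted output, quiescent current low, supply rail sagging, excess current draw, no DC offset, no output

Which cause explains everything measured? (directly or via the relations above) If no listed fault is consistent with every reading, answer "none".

A

Testing each hypothesis:
(A) thermal runaway in output stage — distorted output yes; no output yes; hot component yes; quiescent current low yes (through DC offset at output → quiescent current low); gain low yes
(B) saturated input transistor — distorted output NO; no output yes; hot component yes; quiescent current low yes; gain low yes
(C) wrong-value bias resistor — distorted output yes; no output yes; hot component NO; quiescent current low NO; gain low yes
(D) ESD-damaged op-amp — distorted output yes; no output yes; hot component NO; quiescent current low yes; gain low NO
(A) alone accounts for all the evidence.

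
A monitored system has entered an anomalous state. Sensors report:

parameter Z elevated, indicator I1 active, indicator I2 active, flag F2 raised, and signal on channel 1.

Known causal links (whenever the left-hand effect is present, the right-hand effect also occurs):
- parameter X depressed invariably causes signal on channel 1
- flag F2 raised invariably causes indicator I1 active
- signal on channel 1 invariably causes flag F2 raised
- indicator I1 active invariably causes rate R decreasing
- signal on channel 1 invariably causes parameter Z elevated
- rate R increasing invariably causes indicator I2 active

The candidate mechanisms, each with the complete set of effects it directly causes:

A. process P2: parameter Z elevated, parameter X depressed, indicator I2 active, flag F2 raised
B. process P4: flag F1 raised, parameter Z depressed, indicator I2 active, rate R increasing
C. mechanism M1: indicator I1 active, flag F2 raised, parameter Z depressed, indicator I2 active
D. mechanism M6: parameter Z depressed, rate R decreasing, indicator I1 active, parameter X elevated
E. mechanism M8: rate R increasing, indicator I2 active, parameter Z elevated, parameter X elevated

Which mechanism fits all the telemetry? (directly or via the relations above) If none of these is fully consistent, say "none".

Testing each hypothesis:
(A) process P2 — parameter Z elevated match; indicator I1 active match (through flag F2 raised → indicator I1 active); indicator I2 active match; flag F2 raised match; signal on channel 1 match (through parameter X depressed → signal on channel 1)
(B) process P4 — parameter Z elevated miss; indicator I1 active miss; indicator I2 active match; flag F2 raised miss; signal on channel 1 miss
(C) mechanism M1 — parameter Z elevated miss; indicator I1 active match; indicator I2 active match; flag F2 raised match; signal on channel 1 miss
(D) mechanism M6 — parameter Z elevated miss; indicator I1 active match; indicator I2 active miss; flag F2 raised miss; signal on channel 1 miss
(E) mechanism M8 — parameter Z elevated match; indicator I1 active miss; indicator I2 active match; flag F2 raised miss; signal on channel 1 miss
(A) is the only candidate with no mismatches.

A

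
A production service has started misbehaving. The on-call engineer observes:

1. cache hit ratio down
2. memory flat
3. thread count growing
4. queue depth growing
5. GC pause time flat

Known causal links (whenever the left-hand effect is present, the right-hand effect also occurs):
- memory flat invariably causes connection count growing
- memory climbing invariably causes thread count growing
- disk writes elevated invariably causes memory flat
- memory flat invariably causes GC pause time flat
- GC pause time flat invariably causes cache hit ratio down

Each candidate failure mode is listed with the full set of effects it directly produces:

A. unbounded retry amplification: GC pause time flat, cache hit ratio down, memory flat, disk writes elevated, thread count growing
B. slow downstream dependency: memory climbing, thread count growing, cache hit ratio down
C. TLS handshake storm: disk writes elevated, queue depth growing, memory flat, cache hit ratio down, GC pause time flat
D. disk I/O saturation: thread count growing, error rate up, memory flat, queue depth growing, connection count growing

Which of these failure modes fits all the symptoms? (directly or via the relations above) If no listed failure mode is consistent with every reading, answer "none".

D

Checking each candidate against the observations:
(A) unbounded retry amplification — cache hit ratio down yes; memory flat yes; thread count growing yes; queue depth growing NO; GC pause time flat yes
(B) slow downstream dependency — cache hit ratio down yes; memory flat NO; thread count growing yes; queue depth growing NO; GC pause time flat NO
(C) TLS handshake storm — does not account for thread count growing
(D) disk I/O saturation — accounts for every observation (cache hit ratio down through memory flat → GC pause time flat → cache hit ratio down)
(D) alone accounts for all the evidence.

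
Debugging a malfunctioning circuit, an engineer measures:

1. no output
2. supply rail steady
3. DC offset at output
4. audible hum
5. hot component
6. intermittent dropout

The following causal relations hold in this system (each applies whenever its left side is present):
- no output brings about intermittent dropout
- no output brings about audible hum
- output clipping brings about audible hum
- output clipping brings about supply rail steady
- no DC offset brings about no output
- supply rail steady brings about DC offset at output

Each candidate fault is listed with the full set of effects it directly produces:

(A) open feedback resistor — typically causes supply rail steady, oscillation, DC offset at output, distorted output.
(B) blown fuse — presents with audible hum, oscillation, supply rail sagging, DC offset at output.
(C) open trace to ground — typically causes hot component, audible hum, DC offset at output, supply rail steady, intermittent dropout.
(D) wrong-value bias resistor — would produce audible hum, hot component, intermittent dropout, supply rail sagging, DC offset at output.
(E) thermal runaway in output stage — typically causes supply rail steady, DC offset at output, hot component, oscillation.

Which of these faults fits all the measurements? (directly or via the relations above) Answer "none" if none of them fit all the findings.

none

Testing each hypothesis:
(A) open feedback resistor — does not account for no output, audible hum, hot component, intermittent dropout
(B) blown fuse — no output ✗; supply rail steady ✗; DC offset at output ✓; audible hum ✓; hot component ✗; intermittent dropout ✗
(C) open trace to ground — no output ✗; supply rail steady ✓; DC offset at output ✓; audible hum ✓; hot component ✓; intermittent dropout ✓
(D) wrong-value bias resistor — no output ✗; supply rail steady ✗; DC offset at output ✓; audible hum ✓; hot component ✓; intermittent dropout ✓
(E) thermal runaway in output stage — does not account for no output, audible hum, intermittent dropout
Every candidate fails on at least one observation.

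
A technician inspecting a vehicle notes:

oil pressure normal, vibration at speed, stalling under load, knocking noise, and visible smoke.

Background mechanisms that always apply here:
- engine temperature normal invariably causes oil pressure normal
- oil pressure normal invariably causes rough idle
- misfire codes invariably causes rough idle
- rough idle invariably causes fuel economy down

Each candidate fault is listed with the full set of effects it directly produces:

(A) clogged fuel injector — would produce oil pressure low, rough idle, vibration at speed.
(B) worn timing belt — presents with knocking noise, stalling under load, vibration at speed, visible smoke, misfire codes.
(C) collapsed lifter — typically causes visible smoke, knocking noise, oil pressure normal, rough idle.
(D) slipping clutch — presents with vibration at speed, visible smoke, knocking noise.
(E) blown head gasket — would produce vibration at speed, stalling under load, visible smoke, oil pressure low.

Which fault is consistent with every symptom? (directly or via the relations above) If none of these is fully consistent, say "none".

Per-candidate check:
(A) clogged fuel injector — fails on oil pressure normal, stalling under load, knocking noise, visible smoke (predicts oil pressure low, not oil pressure normal)
(B) worn timing belt — does not account for oil pressure normal
(C) collapsed lifter — oil pressure normal yes; vibration at speed NO; stalling under load NO; knocking noise yes; visible smoke yes
(D) slipping clutch — oil pressure normal NO; vibration at speed yes; stalling under load NO; knocking noise yes; visible smoke yes
(E) blown head gasket — oil pressure normal NO; vibration at speed yes; stalling under load yes; knocking noise NO; visible smoke yes
No candidate is consistent with all observations.

none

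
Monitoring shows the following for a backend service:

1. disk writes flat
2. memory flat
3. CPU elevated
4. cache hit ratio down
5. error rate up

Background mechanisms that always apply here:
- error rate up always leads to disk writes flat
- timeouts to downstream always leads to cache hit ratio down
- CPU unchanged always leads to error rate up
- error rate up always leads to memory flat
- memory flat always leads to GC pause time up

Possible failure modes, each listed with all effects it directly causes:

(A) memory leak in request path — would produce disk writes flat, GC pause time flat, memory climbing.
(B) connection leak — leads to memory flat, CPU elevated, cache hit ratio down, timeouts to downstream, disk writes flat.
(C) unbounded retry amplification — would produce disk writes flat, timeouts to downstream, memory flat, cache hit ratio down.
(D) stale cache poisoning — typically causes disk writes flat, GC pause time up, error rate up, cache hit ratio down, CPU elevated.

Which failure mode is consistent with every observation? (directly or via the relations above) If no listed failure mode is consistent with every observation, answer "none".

D

For each candidate, compare predicted effects to what was observed:
(A) memory leak in request path — disk writes flat yes; memory flat NO; CPU elevated NO; cache hit ratio down NO; error rate up NO
(B) connection leak — does not account for error rate up
(C) unbounded retry amplification — disk writes flat yes; memory flat yes; CPU elevated NO; cache hit ratio down yes; error rate up NO
(D) stale cache poisoning — accounts for every observation (memory flat through error rate up → memory flat)
Only (D) is consistent with every observation.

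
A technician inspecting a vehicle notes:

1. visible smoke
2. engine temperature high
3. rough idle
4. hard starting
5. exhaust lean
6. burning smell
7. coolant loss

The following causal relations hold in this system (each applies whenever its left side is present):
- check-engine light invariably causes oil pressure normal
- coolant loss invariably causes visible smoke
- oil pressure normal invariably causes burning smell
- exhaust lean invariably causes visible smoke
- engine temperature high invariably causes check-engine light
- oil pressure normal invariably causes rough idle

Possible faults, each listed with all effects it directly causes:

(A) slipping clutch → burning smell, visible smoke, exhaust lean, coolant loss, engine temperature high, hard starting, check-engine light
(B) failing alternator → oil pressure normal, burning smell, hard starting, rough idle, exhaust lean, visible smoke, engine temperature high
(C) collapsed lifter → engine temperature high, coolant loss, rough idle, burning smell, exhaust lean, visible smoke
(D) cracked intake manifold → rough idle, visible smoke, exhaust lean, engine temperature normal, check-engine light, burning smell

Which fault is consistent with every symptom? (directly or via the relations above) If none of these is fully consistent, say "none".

Testing each hypothesis:
(A) slipping clutch — visible smoke match; engine temperature high match; rough idle match (through check-engine light → oil pressure normal → rough idle); hard starting match; exhaust lean match; burning smell match; coolant loss match
(B) failing alternator — does not account for coolant loss
(C) collapsed lifter — does not account for hard starting
(D) cracked intake manifold — visible smoke match; engine temperature high miss; rough idle match; hard starting miss; exhaust lean match; burning smell match; coolant loss miss
(A) is the only candidate with no mismatches.

A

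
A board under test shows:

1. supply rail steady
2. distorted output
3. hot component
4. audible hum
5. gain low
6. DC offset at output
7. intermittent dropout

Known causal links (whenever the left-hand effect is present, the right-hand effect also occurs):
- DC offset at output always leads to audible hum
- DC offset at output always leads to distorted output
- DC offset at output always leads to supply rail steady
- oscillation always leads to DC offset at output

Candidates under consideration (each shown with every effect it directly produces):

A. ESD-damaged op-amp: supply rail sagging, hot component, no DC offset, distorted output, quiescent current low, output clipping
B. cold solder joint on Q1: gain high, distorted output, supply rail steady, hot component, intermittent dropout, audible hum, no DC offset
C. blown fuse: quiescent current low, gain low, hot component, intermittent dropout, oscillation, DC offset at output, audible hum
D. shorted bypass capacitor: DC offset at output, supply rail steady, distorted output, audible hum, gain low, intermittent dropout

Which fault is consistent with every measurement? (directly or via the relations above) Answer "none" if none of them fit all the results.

C

Testing each hypothesis:
(A) ESD-damaged op-amp — fails on supply rail steady, audible hum, gain low, DC offset at output, intermittent dropout (predicts supply rail sagging, not supply rail steady; predicts no DC offset, not DC offset at output)
(B) cold solder joint on Q1 — supply rail steady ✓; distorted output ✓; hot component ✓; audible hum ✓; gain low ✗; DC offset at output ✗; intermittent dropout ✓
(C) blown fuse — accounts for every observation (supply rail steady by DC offset at output → supply rail steady)
(D) shorted bypass capacitor — supply rail steady ✓; distorted output ✓; hot component ✗; audible hum ✓; gain low ✓; DC offset at output ✓; intermittent dropout ✓
(C) alone accounts for all the evidence.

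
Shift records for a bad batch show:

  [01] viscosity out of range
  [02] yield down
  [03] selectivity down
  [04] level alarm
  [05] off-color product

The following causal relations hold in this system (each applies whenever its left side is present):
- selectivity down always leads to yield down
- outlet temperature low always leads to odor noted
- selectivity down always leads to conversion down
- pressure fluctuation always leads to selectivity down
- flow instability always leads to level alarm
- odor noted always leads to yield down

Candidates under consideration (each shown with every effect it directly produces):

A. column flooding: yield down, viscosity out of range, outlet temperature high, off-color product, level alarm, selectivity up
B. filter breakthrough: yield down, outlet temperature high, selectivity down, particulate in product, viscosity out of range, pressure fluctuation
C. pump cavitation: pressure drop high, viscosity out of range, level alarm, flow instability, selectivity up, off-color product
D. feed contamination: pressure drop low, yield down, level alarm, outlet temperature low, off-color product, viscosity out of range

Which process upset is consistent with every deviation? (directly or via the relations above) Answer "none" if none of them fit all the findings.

none

For each candidate, compare predicted effects to what was observed:
(A) column flooding — fails on selectivity down (predicts selectivity up, not selectivity down)
(B) filter breakthrough — viscosity out of range ✓; yield down ✓; selectivity down ✓; level alarm ✗; off-color product ✗
(C) pump cavitation — viscosity out of range ✓; yield down ✗; selectivity down ✗; level alarm ✓; off-color product ✓
(D) feed contamination — does not account for selectivity down
No candidate is consistent with all observations.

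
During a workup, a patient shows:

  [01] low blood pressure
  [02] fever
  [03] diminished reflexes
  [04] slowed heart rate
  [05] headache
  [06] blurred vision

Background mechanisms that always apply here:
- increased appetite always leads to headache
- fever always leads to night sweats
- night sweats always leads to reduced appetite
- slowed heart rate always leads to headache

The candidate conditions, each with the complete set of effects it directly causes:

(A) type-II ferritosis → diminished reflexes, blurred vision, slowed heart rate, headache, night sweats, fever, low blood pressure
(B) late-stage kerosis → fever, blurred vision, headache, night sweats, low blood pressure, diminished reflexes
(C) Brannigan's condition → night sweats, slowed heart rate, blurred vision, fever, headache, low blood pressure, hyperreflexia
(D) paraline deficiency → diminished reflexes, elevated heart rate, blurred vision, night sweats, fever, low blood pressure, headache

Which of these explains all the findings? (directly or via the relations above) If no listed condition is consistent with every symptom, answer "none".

Checking each candidate against the observations:
(A) type-II ferritosis — accounts for every observation
(B) late-stage kerosis — low blood pressure ✓; fever ✓; diminished reflexes ✓; slowed heart rate ✗; headache ✓; blurred vision ✓
(C) Brannigan's condition — fails on diminished reflexes (predicts hyperreflexia, not diminished reflexes)
(D) paraline deficiency — low blood pressure ✓; fever ✓; diminished reflexes ✓; slowed heart rate ✗; headache ✓; blurred vision ✓
(A) alone accounts for all the evidence.

A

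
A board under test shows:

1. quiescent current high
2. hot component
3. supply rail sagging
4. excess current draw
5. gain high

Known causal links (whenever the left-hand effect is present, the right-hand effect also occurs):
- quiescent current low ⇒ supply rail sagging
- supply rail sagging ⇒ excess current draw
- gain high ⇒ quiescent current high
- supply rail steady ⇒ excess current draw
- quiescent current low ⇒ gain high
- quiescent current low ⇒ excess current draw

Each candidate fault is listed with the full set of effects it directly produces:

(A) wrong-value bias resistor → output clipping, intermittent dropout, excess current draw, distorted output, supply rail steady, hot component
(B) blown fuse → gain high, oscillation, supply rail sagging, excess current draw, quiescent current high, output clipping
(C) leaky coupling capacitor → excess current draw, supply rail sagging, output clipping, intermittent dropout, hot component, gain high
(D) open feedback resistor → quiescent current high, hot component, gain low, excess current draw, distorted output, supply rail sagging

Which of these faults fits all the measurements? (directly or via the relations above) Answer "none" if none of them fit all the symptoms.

Testing each hypothesis:
(A) wrong-value bias resistor — fails on quiescent current high, supply rail sagging, gain high (predicts supply rail steady, not supply rail sagging)
(B) blown fuse — quiescent current high ✓; hot component ✗; supply rail sagging ✓; excess current draw ✓; gain high ✓
(C) leaky coupling capacitor — quiescent current high ✓ (via gain high → quiescent current high); hot component ✓; supply rail sagging ✓; excess current draw ✓; gain high ✓
(D) open feedback resistor — fails on gain high (predicts gain low, not gain high)
(C) is the only candidate with no mismatches.

C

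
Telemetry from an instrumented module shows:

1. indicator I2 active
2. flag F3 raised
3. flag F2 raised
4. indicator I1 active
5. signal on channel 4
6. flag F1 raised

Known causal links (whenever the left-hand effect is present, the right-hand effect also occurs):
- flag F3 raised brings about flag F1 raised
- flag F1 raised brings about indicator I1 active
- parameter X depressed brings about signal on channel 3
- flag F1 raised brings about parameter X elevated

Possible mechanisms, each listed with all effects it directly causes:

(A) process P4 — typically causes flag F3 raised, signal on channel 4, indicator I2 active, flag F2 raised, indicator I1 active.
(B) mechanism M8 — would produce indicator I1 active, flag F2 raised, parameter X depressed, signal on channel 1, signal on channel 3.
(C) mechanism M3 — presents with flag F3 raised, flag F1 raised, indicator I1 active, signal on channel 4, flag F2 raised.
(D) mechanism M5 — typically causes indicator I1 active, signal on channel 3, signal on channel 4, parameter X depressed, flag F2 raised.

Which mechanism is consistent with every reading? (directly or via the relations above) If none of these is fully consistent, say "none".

A

Checking each candidate against the observations:
(A) process P4 — accounts for every observation (flag F1 raised through flag F3 raised → flag F1 raised)
(B) mechanism M8 — indicator I2 active ✗; flag F3 raised ✗; flag F2 raised ✓; indicator I1 active ✓; signal on channel 4 ✗; flag F1 raised ✗
(C) mechanism M3 — indicator I2 active ✗; flag F3 raised ✓; flag F2 raised ✓; indicator I1 active ✓; signal on channel 4 ✓; flag F1 raised ✓
(D) mechanism M5 — indicator I2 active ✗; flag F3 raised ✗; flag F2 raised ✓; indicator I1 active ✓; signal on channel 4 ✓; flag F1 raised ✗
Only (A) is consistent with every observation.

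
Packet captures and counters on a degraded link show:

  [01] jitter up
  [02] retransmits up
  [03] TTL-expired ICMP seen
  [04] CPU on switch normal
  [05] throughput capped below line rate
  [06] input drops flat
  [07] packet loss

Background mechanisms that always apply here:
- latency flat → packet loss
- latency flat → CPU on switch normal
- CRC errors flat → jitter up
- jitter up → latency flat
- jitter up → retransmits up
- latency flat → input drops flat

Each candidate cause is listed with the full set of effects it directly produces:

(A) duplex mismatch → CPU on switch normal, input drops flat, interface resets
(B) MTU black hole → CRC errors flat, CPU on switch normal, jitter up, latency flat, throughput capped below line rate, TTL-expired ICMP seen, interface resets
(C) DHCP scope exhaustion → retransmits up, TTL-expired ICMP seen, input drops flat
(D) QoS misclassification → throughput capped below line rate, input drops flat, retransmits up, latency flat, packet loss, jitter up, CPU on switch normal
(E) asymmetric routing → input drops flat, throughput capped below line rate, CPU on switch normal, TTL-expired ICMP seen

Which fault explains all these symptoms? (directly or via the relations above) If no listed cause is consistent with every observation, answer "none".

Per-candidate check:
(A) duplex mismatch — jitter up ✗; retransmits up ✗; TTL-expired ICMP seen ✗; CPU on switch normal ✓; throughput capped below line rate ✗; input drops flat ✓; packet loss ✗
(B) MTU black hole — jitter up ✓; retransmits up ✓ (via jitter up → retransmits up); TTL-expired ICMP seen ✓; CPU on switch normal ✓; throughput capped below line rate ✓; input drops flat ✓ (via latency flat → input drops flat); packet loss ✓ (via latency flat → packet loss)
(C) DHCP scope exhaustion — does not account for jitter up, CPU on switch normal, throughput capped below line rate, packet loss
(D) QoS misclassification — does not account for TTL-expired ICMP seen
(E) asymmetric routing — jitter up ✗; retransmits up ✗; TTL-expired ICMP seen ✓; CPU on switch normal ✓; throughput capped below line rate ✓; input drops flat ✓; packet loss ✗
(B) is the only candidate with no mismatches.

B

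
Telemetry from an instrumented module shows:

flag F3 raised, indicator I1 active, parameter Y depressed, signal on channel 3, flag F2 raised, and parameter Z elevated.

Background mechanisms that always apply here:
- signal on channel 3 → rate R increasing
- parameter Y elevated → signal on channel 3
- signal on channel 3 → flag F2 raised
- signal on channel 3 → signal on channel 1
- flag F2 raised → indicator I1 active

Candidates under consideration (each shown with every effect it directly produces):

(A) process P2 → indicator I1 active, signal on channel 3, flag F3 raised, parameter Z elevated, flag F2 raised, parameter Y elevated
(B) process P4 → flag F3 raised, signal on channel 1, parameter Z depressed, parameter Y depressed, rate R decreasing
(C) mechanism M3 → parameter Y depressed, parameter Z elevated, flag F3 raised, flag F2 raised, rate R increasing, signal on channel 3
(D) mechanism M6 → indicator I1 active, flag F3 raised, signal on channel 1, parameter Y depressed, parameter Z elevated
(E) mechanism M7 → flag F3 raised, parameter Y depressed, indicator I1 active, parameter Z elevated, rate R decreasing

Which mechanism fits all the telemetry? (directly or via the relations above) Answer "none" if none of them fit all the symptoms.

For each candidate, compare predicted effects to what was observed:
(A) process P2 — fails on parameter Y depressed (predicts parameter Y elevated, not parameter Y depressed)
(B) process P4 — fails on indicator I1 active, signal on channel 3, flag F2 raised, parameter Z elevated (predicts parameter Z depressed, not parameter Z elevated)
(C) mechanism M3 — accounts for every observation (indicator I1 active by flag F2 raised → indicator I1 active)
(D) mechanism M6 — does not account for signal on channel 3, flag F2 raised
(E) mechanism M7 — flag F3 raised yes; indicator I1 active yes; parameter Y depressed yes; signal on channel 3 NO; flag F2 raised NO; parameter Z elevated yes
Only (C) is consistent with every observation.

C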